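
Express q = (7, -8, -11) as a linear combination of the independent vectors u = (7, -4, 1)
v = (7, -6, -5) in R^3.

Since u, v are independent, the coefficients expressing q are uniquely determined by a linear system.
The system has the unique solution (c₁, c₂) = (-1, 2).

q = -u + 2v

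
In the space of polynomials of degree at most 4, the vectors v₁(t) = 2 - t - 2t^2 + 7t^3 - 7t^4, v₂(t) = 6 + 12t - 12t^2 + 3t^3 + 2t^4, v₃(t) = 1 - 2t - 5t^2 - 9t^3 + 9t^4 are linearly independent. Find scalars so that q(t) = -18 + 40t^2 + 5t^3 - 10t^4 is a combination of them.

Identify each element with its coordinate vector in ℝ⁵ via {1, t, …, t^4}.
Set up the augmented matrix [v₁ | v₂ | v₃ | q] and row-reduce.
Back-substitution yields (a₁, a₂, a₃) = (-4, -1, -4).

q = -4v₁ - v₂ - 4v₃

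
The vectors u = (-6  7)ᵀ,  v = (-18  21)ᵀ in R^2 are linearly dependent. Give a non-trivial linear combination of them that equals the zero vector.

3u - v = 0

Row-reduce the matrix with u, v as columns; the null space gives the coefficients.
A generator of the null space is (3, -1).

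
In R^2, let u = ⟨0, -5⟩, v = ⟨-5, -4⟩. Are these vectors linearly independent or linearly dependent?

linearly independent

The matrix [u|v] has determinant -25.
A nonzero determinant means the columns are linearly independent.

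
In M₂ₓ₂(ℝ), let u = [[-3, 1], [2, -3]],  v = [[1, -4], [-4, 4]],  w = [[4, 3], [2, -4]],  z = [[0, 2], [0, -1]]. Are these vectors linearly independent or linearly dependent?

Write each element as a coordinate vector in ℝ⁴ using {E₁₁, E₁₂, E₂₁, E₂₂}.
Form the 4×4 matrix with these as columns; its determinant is -84.
A nonzero determinant means the columns are linearly independent.

linearly independent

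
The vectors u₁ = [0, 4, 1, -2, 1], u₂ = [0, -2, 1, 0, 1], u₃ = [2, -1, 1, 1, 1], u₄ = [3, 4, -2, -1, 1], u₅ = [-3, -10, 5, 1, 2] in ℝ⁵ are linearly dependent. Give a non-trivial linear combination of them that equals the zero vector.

3u₂ - u₄ - u₅ = 0

Set up α₁u₁ + … + α₅u₅ = 0 and solve the homogeneous system.
A generator of the null space is (0, 3, 0, -1, -1).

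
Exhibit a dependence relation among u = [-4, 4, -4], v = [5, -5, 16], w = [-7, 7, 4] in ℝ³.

3u + v - w = 0

Row-reduce the matrix with u, v, w as columns; the null space gives the coefficients.
One solution (up to scaling) is (3, 1, -1).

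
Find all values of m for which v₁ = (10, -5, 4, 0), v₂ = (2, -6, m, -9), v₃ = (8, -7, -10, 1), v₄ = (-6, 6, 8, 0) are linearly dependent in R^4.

m = 26/3

Dependence holds iff the 4×4 matrix [v₁ v₂ v₃ v₄] is singular.
Expanding, det = 30*m - 260.
This vanishes exactly when m = 26/3.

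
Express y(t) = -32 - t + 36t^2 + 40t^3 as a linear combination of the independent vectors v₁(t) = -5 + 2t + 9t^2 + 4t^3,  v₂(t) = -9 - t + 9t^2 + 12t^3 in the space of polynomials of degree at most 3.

Identify each element with its coordinate vector in ℝ⁴ via {1, t, …, t^3}.
Since v₁, v₂ are independent, the coefficients expressing y are uniquely determined by a linear system.
Back-substitution yields (c₁, c₂) = (1, 3).

y = v₁ + 3v₂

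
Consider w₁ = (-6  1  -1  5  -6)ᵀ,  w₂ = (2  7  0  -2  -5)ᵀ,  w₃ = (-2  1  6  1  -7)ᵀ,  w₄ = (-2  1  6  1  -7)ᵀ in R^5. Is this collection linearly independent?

linearly dependent

Two of the vectors are equal, giving an immediate dependence.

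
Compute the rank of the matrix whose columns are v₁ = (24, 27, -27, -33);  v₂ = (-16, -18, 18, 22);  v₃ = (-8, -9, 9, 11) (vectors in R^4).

Row-reduce the 3×4 matrix with these as rows.
Reduction leaves 1 leading entry, giving rank 1.

1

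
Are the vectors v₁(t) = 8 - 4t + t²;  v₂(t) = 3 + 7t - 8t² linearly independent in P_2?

Take coordinates with respect to the standard basis {1, t, t²}.
Place the vectors as rows of a 2×3 matrix and reduce to echelon form.
The reduction yields 2 nonzero rows, so the rank is 2.
Since rank = 2 (the number of vectors), the set is linearly independent.

linearly independent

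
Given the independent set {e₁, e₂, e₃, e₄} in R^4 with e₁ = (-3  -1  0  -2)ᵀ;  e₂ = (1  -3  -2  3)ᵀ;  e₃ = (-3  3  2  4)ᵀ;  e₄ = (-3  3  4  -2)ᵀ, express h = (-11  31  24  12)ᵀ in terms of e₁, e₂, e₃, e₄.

Set up the augmented matrix [e₁ | e₂ | e₃ | e₄ | h] and row-reduce.
The system has the unique solution (a₁, …, a₄) = (-4, -2, 4, 3).

h = -4e₁ - 2e₂ + 4e₃ + 3e₄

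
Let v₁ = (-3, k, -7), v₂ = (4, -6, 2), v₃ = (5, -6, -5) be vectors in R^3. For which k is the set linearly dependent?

k = 28/5

Place the vectors as rows of a 3×3 matrix; dependence ⇔ determinant zero.
Expanding, det = 30*k - 168.
Setting this to zero gives k = 28/5.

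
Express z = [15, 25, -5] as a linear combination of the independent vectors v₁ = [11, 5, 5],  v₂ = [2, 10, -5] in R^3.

z = v₁ + 2v₂

Write z = c₁v₁ + c₂v₂ and equate components.
Row-reducing the augmented matrix gives the unique coefficients (c₁, c₂) = (1, 2).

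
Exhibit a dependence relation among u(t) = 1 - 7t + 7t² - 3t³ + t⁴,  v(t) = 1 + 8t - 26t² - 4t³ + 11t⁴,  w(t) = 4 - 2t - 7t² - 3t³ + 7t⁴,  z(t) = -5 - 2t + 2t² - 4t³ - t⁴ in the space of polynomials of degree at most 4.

Pass to coordinate vectors relative to the basis {1, t, …, t⁴}.
Set up α₁u + … + α₄z = 0 and solve the homogeneous system.
The free variable yields coefficients (2, 1, -2, -1) (any nonzero multiple also works).

2u + v - 2w - z = 0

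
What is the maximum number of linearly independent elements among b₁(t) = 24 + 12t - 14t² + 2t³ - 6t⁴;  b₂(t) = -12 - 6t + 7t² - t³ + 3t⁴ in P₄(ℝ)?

1

Pass to coordinate vectors with respect to the basis {1, t, …, t⁴}.
Row-reduce the 2×5 matrix with these as rows.
Reduction leaves 1 leading entry, giving rank 1.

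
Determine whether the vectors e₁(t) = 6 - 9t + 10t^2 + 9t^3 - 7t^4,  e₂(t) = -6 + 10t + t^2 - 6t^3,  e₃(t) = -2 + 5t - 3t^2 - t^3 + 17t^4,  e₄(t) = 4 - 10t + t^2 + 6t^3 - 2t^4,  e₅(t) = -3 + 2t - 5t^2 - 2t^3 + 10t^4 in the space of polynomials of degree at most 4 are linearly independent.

Write each element as a coordinate vector in ℝ⁵ using {1, t, …, t^4}.
The matrix [e₁|e₂|e₃|e₄|e₅] has determinant 0.
A zero determinant means the columns are linearly dependent.

linearly dependent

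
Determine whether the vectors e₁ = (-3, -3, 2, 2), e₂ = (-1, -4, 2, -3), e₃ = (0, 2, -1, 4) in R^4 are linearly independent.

linearly independent

Row-reduce the matrix whose columns are e₁, e₂, e₃.
The reduction yields 3 nonzero rows, so the rank is 3.
Since rank = 3 (the number of vectors), the set is linearly independent.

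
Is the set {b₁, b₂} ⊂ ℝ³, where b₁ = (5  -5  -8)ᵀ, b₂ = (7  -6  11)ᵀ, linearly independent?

Row-reduce the matrix whose columns are b₁, b₂.
The reduction yields 2 nonzero rows, so the rank is 2.
Since rank = 2 (the number of vectors), the set is linearly independent.

linearly independent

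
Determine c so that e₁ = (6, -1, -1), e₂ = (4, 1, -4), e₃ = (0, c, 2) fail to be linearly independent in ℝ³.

The vectors are dependent exactly when the determinant of the matrix with rows e₁, e₂, e₃ vanishes.
Expanding, det = 20*c + 20.
This vanishes exactly when c = -1.

c = -1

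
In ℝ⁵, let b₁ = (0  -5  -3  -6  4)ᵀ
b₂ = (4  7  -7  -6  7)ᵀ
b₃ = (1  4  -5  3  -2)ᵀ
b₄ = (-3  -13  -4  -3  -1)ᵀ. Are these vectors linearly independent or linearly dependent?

Row-reduce the matrix whose columns are b₁, b₂, b₃, b₄.
The reduction yields 3 nonzero rows, so the rank is 3.
Since rank 3 < 4, the set is linearly dependent.
Indeed 2b₁ - b₂ + b₃ - b₄ = 0.

linearly dependent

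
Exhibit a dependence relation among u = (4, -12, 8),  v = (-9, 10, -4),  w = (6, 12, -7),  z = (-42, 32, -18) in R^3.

Row-reduce the matrix with u, v, w, z as columns; the null space gives the coefficients.
The free variable yields coefficients (3, -2, 2, 1) (any nonzero multiple also works).

3u - 2v + 2w + z = 0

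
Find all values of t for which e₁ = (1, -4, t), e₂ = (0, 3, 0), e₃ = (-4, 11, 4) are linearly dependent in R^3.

The vectors are dependent exactly when the determinant of the matrix with rows e₁, e₂, e₃ vanishes.
Cofactor expansion gives det = 12*t + 12.
Solving 12*t + 12 = 0 yields t = -1.

t = -1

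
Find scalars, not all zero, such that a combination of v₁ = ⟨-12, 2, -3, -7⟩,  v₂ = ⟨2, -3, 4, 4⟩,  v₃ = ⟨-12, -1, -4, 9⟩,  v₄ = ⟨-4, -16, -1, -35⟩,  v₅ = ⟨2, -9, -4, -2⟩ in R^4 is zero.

Set up α₁v₁ + … + α₅v₅ = 0 and solve the homogeneous system.
A generator of the null space is (3, 2, -2, -1, 2).

3v₁ + 2v₂ - 2v₃ - v₄ + 2v₅ = 0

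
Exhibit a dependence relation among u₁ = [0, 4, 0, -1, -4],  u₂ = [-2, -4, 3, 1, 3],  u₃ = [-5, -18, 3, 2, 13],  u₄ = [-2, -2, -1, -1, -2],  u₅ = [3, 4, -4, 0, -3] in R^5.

3u₁ + u₃ - u₄ + u₅ = 0

Solve the homogeneous system with u₁, u₂, u₃, u₄, u₅ as columns by row-reducing the coefficient matrix.
A generator of the null space is (3, 0, 1, -1, 1).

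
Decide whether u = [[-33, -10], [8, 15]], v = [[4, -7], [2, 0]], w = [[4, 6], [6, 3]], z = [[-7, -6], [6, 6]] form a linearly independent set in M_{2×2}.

linearly dependent

Take coordinates with respect to the standard basis {E₁₁, E₁₂, E₂₁, E₂₂}.
The matrix [u|v|w|z] has determinant 0.
A zero determinant means the columns are linearly dependent.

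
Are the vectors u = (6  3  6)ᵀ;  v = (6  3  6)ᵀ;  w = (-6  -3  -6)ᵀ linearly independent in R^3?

Form the 3×3 matrix with these as columns; its determinant is 0.
A zero determinant means the columns are linearly dependent.

linearly dependent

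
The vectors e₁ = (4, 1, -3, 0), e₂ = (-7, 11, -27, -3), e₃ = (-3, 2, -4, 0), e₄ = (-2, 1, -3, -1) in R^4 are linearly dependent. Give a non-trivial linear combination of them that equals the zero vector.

2e₁ - e₂ + 3e₃ + 3e₄ = 0

Solve the homogeneous system with e₁, e₂, e₃, e₄ as columns by row-reducing the coefficient matrix.
A generator of the null space is (2, -1, 3, 3).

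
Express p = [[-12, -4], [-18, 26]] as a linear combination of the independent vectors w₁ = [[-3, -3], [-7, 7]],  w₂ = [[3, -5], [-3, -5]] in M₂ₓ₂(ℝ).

Identify each element with its coordinate vector in ℝ⁴ via {E₁₁, E₁₂, E₂₁, E₂₂}.
Since w₁, w₂ are independent, the coefficients expressing p are uniquely determined by a linear system.
The system has the unique solution (α₁, α₂) = (3, -1).

p = 3w₁ - w₂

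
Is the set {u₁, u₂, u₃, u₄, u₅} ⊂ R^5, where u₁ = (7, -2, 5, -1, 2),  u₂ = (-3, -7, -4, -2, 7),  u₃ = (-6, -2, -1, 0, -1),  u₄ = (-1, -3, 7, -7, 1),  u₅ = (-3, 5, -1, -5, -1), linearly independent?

linearly dependent

The matrix [u₁|u₂|u₃|u₄|u₅] has determinant 0.
A zero determinant means the columns are linearly dependent.
Indeed 2u₁ + 2u₃ - u₄ + u₅ = 0.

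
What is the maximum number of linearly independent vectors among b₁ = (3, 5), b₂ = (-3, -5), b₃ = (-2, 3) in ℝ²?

2

Row-reduce the 3×2 matrix with these as rows.
There are 2 pivot columns, so rank = 2.
(With 3 elements in a 2-dimensional space the rank is at most 2.)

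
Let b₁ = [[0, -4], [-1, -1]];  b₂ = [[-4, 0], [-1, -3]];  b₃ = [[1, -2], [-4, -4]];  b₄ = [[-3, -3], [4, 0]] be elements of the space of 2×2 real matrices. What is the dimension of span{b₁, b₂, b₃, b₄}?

Represent each element by its coordinate vector in ℝ⁴.
Put the 4×4 matrix [b₁|b₂|b₃|b₄] into echelon form.
Reduction leaves 4 leading entries, giving rank 4.

4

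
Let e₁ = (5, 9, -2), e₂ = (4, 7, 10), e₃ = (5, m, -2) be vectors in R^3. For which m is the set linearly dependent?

Dependence holds iff the 3×3 matrix [e₁ e₂ e₃] is singular.
Cofactor expansion gives det = 522 - 58*m.
Setting this to zero gives m = 9.

m = 9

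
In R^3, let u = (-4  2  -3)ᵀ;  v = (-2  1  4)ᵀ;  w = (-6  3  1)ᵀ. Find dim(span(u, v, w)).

Row-reduce the 3×3 matrix with these as rows.
Exactly 2 pivots survive; hence the rank is 2.

dim = 2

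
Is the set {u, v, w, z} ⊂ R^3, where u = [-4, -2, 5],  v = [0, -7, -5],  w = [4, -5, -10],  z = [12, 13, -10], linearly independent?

linearly dependent

There are 4 vectors in a 3-dimensional space, so they cannot be linearly independent.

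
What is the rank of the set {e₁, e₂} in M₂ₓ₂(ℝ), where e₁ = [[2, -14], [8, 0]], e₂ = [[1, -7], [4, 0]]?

Pass to coordinate vectors with respect to the basis {E₁₁, E₁₂, E₂₁, E₂₂}.
Put the 4×2 matrix [e₁|e₂] into echelon form.
Exactly 1 pivot survives; hence the rank is 1.

rank 1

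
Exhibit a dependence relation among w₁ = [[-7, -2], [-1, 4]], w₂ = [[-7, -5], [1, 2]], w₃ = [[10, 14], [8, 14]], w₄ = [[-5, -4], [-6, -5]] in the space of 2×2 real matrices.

Write each element as a vector in ℝ⁴ using {E₁₁, E₁₂, E₂₁, E₂₂}.
Set up α₁w₁ + … + α₄w₄ = 0 and solve the homogeneous system.
A generator of the null space is (2, -2, -1, -2).

2w₁ - 2w₂ - w₃ - 2w₄ = 0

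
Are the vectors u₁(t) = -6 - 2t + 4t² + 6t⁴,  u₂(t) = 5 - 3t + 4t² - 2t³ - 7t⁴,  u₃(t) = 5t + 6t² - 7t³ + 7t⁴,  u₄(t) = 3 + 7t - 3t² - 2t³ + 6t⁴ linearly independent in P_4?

linearly independent

Write each element as a coordinate vector in ℝ⁵ using {1, t, …, t⁴}.
Place the vectors as rows of a 4×5 matrix and reduce to echelon form.
The reduction yields 4 nonzero rows, so the rank is 4.
Since rank = 4 (the number of vectors), the set is linearly independent.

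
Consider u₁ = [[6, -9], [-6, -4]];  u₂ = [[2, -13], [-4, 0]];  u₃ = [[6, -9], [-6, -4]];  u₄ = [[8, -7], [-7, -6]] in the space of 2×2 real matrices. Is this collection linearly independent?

linearly dependent

Take coordinates with respect to the standard basis {E₁₁, E₁₂, E₂₁, E₂₂}.
The matrix [u₁|u₂|u₃|u₄] has determinant 0.
A zero determinant means the columns are linearly dependent.
Indeed u₁ - u₃ = 0.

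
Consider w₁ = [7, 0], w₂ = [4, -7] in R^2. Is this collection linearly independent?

linearly independent

Form the 2×2 matrix with these as columns; its determinant is -49.
A nonzero determinant means the columns are linearly independent.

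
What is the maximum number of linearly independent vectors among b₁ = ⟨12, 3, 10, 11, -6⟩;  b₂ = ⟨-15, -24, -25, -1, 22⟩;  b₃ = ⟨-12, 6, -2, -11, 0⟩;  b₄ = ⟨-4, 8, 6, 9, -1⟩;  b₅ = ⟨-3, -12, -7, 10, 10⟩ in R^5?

Put the 5×5 matrix [b₁|b₂|b₃|b₄|b₅] into echelon form.
There are 4 pivot columns, so rank = 4.

4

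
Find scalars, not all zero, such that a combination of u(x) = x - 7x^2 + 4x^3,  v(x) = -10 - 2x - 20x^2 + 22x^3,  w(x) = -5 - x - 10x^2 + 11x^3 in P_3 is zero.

Take coordinates with respect to {1, x, …, x^3}.
Row-reduce the matrix with u, v, w as columns; the null space gives the coefficients.
A generator of the null space is (0, 1, -2).

v - 2w = 0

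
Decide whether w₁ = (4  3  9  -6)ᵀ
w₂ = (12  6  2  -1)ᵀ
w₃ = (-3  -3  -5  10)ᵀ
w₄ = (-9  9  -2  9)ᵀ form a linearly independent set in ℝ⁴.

linearly independent

The matrix [w₁|w₂|w₃|w₄] has determinant -9831.
A nonzero determinant means the columns are linearly independent.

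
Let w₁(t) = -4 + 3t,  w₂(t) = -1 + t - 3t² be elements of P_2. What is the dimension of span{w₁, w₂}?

2

Pass to coordinate vectors with respect to the basis {1, t, t²}.
Apply Gaussian elimination to the matrix whose rows are w₁, w₂.
The echelon form has 2 nonzero rows, so the rank is 2.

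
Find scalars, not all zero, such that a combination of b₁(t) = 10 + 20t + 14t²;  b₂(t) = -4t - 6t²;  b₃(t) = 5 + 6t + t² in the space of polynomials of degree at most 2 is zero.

b₁ + 2b₂ - 2b₃ = 0

Pass to coordinate vectors relative to the basis {1, t, t²}.
Solve the homogeneous system with b₁, b₂, b₃ as columns by row-reducing the coefficient matrix.
One solution (up to scaling) is (1, 2, -2).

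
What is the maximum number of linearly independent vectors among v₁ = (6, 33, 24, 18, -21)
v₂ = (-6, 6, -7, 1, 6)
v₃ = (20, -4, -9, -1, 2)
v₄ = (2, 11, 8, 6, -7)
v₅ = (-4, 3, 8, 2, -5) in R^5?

Put the 5×5 matrix [v₁|v₂|v₃|v₄|v₅] into echelon form.
There are 3 pivot columns, so rank = 3.

3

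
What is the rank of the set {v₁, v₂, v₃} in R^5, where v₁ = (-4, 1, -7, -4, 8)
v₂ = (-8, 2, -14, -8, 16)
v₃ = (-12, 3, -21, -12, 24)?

Apply Gaussian elimination to the matrix whose rows are v₁, v₂, v₃.
There is 1 pivot column, so rank = 1.

1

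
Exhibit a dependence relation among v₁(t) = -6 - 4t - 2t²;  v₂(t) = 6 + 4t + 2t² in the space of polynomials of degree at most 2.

v₁ + v₂ = 0

Pass to coordinate vectors relative to the basis {1, t, t²}.
Write the vectors as columns of a matrix and find a nonzero vector in its null space.
A generator of the null space is (1, 1).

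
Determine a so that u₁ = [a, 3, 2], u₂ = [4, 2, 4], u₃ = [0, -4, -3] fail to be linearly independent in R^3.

a = -2/5

The set is linearly dependent precisely when det[u₁; u₂; u₃] = 0.
Expanding, det = 10*a + 4.
Solving 10*a + 4 = 0 yields a = -2/5.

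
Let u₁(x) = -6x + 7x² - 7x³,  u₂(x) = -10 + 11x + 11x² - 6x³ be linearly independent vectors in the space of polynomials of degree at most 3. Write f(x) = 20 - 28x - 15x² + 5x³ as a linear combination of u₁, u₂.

Work in coordinates with respect to the standard basis {1, x, …, x³}.
Since u₁, u₂ are independent, the coefficients expressing f are uniquely determined by a linear system.
The system has the unique solution (c₁, c₂) = (1, -2).

f = u₁ - 2u₂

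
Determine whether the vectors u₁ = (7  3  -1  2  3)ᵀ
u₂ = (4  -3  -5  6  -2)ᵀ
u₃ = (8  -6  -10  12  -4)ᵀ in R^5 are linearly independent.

linearly dependent

One vector is a scalar multiple of another, so the set is dependent.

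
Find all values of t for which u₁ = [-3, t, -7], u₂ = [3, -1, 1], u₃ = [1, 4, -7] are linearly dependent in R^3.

t = 50/11

Dependence holds iff the 3×3 matrix [u₁ u₂ u₃] is singular.
The determinant works out to 22*t - 100.
This vanishes exactly when t = 50/11.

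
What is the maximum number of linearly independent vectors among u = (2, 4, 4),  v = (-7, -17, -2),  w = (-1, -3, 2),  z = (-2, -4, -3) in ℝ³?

3

Row-reduce the 4×3 matrix with these as rows.
Reduction leaves 3 leading entries, giving rank 3.
(With 4 elements in a 3-dimensional space the rank is at most 3.)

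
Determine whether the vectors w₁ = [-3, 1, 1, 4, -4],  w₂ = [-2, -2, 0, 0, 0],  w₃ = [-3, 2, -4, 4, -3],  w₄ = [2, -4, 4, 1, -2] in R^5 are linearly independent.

Place the vectors as rows of a 4×5 matrix and reduce to echelon form.
The reduction yields 4 nonzero rows, so the rank is 4.
Since rank = 4 (the number of vectors), the set is linearly independent.

linearly independent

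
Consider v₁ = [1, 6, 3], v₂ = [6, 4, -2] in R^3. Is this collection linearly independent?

linearly independent

Place the vectors as rows of a 2×3 matrix and reduce to echelon form.
The reduction yields 2 nonzero rows, so the rank is 2.
Since rank = 2 (the number of vectors), the set is linearly independent.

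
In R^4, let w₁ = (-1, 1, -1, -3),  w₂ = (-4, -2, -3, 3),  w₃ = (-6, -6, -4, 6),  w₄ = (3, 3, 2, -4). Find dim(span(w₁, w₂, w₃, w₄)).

dim = 3

Apply Gaussian elimination to the matrix whose rows are w₁, w₂, w₃, w₄.
There are 3 pivot columns, so rank = 3.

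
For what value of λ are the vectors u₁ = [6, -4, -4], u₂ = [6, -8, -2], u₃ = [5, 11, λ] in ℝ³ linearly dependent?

λ = -21/2

The set is linearly dependent precisely when det[u₁; u₂; u₃] = 0.
The determinant works out to -24*λ - 252.
Solving -24*λ - 252 = 0 yields λ = -21/2.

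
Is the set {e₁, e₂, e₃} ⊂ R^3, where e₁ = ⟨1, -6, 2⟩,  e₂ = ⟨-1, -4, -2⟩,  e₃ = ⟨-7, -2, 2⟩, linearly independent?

Row-reduce the matrix whose columns are e₁, e₂, e₃.
The reduction yields 3 nonzero rows, so the rank is 3.
Since rank = 3 (the number of vectors), the set is linearly independent.

linearly independent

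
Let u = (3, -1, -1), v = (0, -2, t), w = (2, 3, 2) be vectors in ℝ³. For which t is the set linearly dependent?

Dependence holds iff the 3×3 matrix [u v w] is singular.
Cofactor expansion gives det = -11*t - 16.
Setting this to zero gives t = -16/11.

t = -16/11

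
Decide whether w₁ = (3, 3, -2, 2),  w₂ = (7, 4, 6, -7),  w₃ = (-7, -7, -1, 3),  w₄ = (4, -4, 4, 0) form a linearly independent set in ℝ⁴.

linearly independent

The matrix [w₁|w₂|w₃|w₄] has determinant -52.
A nonzero determinant means the columns are linearly independent.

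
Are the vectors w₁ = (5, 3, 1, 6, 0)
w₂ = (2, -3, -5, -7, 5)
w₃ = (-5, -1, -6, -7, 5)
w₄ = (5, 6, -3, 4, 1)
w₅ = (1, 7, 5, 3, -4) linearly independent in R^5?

linearly independent

Form the 5×5 matrix with these as columns; its determinant is -5065.
A nonzero determinant means the columns are linearly independent.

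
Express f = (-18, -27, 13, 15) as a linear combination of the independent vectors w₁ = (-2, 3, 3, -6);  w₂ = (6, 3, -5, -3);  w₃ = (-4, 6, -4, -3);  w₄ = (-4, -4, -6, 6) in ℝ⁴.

Set up the augmented matrix [w₁ | w₂ | w₃ | w₄ | f] and row-reduce.
Row-reducing the augmented matrix gives the unique coefficients (a₁, …, a₄) = (3, -2, -3, 3).

f = 3w₁ - 2w₂ - 3w₃ + 3w₄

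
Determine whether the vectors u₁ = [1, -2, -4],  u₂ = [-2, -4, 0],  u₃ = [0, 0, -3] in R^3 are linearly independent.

linearly independent

The matrix [u₁|u₂|u₃] has determinant 24.
A nonzero determinant means the columns are linearly independent.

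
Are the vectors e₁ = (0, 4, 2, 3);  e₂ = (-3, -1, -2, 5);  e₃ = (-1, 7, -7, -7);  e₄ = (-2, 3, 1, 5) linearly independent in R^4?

The matrix [e₁|e₂|e₃|e₄] has determinant 215.
A nonzero determinant means the columns are linearly independent.

linearly independent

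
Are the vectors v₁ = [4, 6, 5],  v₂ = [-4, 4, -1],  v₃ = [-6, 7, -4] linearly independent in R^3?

The matrix [v₁|v₂|v₃] has determinant -116.
A nonzero determinant means the columns are linearly independent.

linearly independent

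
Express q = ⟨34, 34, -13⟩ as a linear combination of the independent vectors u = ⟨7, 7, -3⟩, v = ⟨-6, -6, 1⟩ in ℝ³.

q = 4u - v

Solve the system with u, v as columns and q as the right-hand side.
The system has the unique solution (c₁, c₂) = (4, -1).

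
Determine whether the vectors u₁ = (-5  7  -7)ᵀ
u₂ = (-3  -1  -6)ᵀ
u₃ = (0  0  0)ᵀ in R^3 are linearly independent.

linearly dependent

One of the vectors is the zero vector, so the set is linearly dependent.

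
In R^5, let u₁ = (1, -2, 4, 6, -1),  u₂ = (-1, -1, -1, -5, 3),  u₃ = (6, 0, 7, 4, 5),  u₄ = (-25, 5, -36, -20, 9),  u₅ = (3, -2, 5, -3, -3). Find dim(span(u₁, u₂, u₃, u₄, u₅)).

4

Apply Gaussian elimination to the matrix whose rows are u₁, u₂, u₃, u₄, u₅.
Exactly 4 pivots survive; hence the rank is 4.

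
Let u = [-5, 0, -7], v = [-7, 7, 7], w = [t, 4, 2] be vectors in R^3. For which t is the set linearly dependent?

The set is linearly dependent precisely when det[u; v; w] = 0.
Cofactor expansion gives det = 49*t + 266.
This vanishes exactly when t = -38/7.

t = -38/7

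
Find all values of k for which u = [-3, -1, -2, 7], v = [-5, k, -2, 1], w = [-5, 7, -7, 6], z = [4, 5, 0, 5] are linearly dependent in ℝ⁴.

The vectors are dependent exactly when the determinant of the matrix with rows u, v, w, z vanishes.
The determinant works out to 203*k + 609.
This vanishes exactly when k = -3.

k = -3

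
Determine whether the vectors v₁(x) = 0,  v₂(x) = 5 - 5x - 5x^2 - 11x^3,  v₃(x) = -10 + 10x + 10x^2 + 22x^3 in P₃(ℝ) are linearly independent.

linearly dependent

Write each element as a coordinate vector in ℝ⁴ using {1, x, …, x^3}.
One of the vectors is the zero vector, so the set is linearly dependent.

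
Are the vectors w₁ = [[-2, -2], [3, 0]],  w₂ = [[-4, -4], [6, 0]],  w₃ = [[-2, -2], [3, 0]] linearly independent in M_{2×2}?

Write each element as a coordinate vector in ℝ⁴ using {E₁₁, E₁₂, E₂₁, E₂₂}.
Place the vectors as rows of a 3×4 matrix and reduce to echelon form.
The reduction yields 1 nonzero row, so the rank is 1.
Since rank 1 < 3, the set is linearly dependent.
Indeed 2w₁ - w₂ = 0.

linearly dependent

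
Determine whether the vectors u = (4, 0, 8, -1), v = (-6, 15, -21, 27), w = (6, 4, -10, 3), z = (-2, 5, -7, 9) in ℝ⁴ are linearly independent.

One vector is a scalar multiple of another, so the set is dependent.

linearly dependent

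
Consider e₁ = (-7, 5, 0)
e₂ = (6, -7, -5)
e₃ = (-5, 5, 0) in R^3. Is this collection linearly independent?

linearly independent

Form the 3×3 matrix with these as columns; its determinant is -50.
A nonzero determinant means the columns are linearly independent.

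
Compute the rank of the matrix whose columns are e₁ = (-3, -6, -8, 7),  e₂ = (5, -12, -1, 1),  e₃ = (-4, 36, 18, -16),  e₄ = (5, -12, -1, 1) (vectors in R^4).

Apply Gaussian elimination to the matrix whose rows are e₁, e₂, e₃, e₄.
There are 2 pivot columns, so rank = 2.

2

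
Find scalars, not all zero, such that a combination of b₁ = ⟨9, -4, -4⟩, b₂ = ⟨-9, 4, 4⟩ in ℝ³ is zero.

Set up α₁b₁ + α₂b₂ = 0 and solve the homogeneous system.
One solution (up to scaling) is (1, 1).

b₁ + b₂ = 0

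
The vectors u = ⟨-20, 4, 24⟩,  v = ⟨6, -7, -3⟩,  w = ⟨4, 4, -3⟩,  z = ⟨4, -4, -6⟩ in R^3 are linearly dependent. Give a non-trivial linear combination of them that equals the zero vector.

Solve the homogeneous system with u, v, w, z as columns by row-reducing the coefficient matrix.
The free variable yields coefficients (1, 0, 2, 3) (any nonzero multiple also works).

u + 2w + 3z = 0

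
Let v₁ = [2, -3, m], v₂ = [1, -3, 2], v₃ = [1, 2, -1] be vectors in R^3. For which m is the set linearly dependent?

The set is linearly dependent precisely when det[v₁; v₂; v₃] = 0.
The determinant works out to 5*m - 11.
This vanishes exactly when m = 11/5.

m = 11/5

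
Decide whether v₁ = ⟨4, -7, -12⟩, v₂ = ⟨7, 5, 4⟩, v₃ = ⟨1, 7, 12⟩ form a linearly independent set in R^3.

linearly independent

The matrix [v₁|v₂|v₃] has determinant 160.
A nonzero determinant means the columns are linearly independent.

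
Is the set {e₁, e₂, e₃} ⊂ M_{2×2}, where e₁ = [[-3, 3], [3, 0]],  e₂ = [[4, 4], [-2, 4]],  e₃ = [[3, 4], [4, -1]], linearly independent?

linearly independent

Write each element as a coordinate vector in ℝ⁴ using {E₁₁, E₁₂, E₂₁, E₂₂}.
Place the vectors as rows of a 3×4 matrix and reduce to echelon form.
The reduction yields 3 nonzero rows, so the rank is 3.
Since rank = 3 (the number of vectors), the set is linearly independent.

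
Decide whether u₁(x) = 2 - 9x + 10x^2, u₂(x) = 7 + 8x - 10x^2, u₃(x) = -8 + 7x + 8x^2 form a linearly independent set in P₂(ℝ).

linearly independent

Take coordinates with respect to the standard basis {1, x, x^2}.
Row-reduce the matrix whose columns are u₁, u₂, u₃.
The reduction yields 3 nonzero rows, so the rank is 3.
Since rank = 3 (the number of vectors), the set is linearly independent.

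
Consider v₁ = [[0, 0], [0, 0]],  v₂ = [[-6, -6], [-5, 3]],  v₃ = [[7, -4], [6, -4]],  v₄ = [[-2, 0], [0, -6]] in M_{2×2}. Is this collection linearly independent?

linearly dependent

Take coordinates with respect to the standard basis {E₁₁, E₁₂, E₂₁, E₂₂}.
One of the vectors is the zero vector, so the set is linearly dependent.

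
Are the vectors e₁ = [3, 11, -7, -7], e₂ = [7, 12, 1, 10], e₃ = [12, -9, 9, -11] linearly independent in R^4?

Place the vectors as rows of a 3×4 matrix and reduce to echelon form.
The reduction yields 3 nonzero rows, so the rank is 3.
Since rank = 3 (the number of vectors), the set is linearly independent.

linearly independent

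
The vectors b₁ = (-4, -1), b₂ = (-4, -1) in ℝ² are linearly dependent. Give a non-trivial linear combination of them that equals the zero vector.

b₁ - b₂ = 0

Set up α₁b₁ + α₂b₂ = 0 and solve the homogeneous system.
The free variable yields coefficients (1, -1) (any nonzero multiple also works).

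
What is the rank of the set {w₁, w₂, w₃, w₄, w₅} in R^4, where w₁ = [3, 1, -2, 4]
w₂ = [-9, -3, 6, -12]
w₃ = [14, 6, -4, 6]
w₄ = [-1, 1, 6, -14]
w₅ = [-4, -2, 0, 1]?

rank 2

Put the 4×5 matrix [w₁|w₂|w₃|w₄|w₅] into echelon form.
The echelon form has 2 nonzero rows, so the rank is 2.
(With 5 elements in a 4-dimensional space the rank is at most 4.)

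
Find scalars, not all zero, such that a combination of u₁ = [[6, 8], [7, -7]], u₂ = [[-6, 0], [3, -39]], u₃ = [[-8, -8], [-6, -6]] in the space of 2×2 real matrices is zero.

Pass to coordinate vectors relative to the basis {E₁₁, E₁₂, E₂₁, E₂₂}.
Solve the homogeneous system with u₁, u₂, u₃ as columns by row-reducing the coefficient matrix.
A generator of the null space is (3, -1, 3).

3u₁ - u₂ + 3u₃ = 0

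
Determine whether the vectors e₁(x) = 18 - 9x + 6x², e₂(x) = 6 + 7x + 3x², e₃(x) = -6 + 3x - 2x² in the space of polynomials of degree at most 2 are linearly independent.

Take coordinates with respect to the standard basis {1, x, x²}.
One vector is a scalar multiple of another, so the set is dependent.

linearly dependent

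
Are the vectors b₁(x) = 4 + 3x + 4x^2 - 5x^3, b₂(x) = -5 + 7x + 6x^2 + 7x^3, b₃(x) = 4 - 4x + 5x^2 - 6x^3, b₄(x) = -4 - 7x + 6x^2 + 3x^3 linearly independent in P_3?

linearly independent

Write each element as a coordinate vector in ℝ⁴ using {1, x, …, x^3}.
The matrix [b₁|b₂|b₃|b₄] has determinant -294.
A nonzero determinant means the columns are linearly independent.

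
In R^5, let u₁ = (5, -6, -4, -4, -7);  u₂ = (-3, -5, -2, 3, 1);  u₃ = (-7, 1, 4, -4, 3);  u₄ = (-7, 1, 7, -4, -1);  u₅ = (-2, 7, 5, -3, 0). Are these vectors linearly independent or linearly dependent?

Place the vectors as rows of a 5×5 matrix and reduce to echelon form.
The reduction yields 5 nonzero rows, so the rank is 5.
Since rank = 5 (the number of vectors), the set is linearly independent.

linearly independent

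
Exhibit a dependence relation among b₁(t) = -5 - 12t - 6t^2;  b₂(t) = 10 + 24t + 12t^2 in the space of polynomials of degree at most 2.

Take coordinates with respect to {1, t, t^2}.
Row-reduce the matrix with b₁, b₂ as columns; the null space gives the coefficients.
The free variable yields coefficients (2, 1) (any nonzero multiple also works).

2b₁ + b₂ = 0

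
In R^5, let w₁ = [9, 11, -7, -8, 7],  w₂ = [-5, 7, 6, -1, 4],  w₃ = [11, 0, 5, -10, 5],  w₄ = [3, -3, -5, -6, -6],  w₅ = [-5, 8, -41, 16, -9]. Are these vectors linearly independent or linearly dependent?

Form the 5×5 matrix with these as columns; its determinant is 0.
A zero determinant means the columns are linearly dependent.
Indeed 2w₁ - 2w₂ - 3w₃ - w₅ = 0.

linearly dependent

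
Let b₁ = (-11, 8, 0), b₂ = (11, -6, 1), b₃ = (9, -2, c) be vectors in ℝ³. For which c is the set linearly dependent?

The set is linearly dependent precisely when det[b₁; b₂; b₃] = 0.
The determinant works out to 50 - 22*c.
Setting this to zero gives c = 25/11.

c = 25/11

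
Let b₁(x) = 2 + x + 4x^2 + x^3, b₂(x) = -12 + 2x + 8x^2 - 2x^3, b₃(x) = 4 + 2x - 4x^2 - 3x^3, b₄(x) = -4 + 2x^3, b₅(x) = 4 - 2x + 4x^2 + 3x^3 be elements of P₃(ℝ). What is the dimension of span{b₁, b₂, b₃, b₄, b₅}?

Use coordinates relative to {1, x, …, x^3}.
Apply Gaussian elimination to the matrix whose rows are b₁, b₂, b₃, b₄, b₅.
The echelon form has 4 nonzero rows, so the rank is 4.
(With 5 elements in a 4-dimensional space the rank is at most 4.)

4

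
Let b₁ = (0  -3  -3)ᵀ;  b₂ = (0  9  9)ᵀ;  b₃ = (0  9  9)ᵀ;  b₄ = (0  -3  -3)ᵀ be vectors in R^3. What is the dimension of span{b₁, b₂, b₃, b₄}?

Form the matrix with b₁, b₂, b₃, b₄ as columns and reduce.
Exactly 1 pivot survives; hence the rank is 1.
(With 4 elements in a 3-dimensional space the rank is at most 3.)

dim = 1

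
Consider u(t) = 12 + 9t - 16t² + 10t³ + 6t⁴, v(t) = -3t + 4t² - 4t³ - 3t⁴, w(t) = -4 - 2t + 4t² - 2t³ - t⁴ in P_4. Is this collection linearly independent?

Take coordinates with respect to the standard basis {1, t, …, t⁴}.
Place the vectors as rows of a 3×5 matrix and reduce to echelon form.
The reduction yields 2 nonzero rows, so the rank is 2.
Since rank 2 < 3, the set is linearly dependent.

linearly dependent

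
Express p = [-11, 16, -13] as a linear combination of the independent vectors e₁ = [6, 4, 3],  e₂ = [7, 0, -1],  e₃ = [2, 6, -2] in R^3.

Since e₁, e₂, e₃ are independent, the coefficients expressing p are uniquely determined by a linear system.
Row-reducing the augmented matrix gives the unique coefficients (c₁, c₂, c₃) = (-2, -1, 4).

p = -2e₁ - e₂ + 4e₃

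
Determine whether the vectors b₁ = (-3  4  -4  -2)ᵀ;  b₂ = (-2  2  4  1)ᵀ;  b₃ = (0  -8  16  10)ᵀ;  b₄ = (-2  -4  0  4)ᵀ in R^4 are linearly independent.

Row-reduce the matrix whose columns are b₁, b₂, b₃, b₄.
The reduction yields 3 nonzero rows, so the rank is 3.
Since rank 3 < 4, the set is linearly dependent.

linearly dependent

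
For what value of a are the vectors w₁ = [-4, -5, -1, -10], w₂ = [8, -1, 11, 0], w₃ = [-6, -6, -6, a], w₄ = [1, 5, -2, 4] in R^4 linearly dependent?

The vectors are dependent exactly when the determinant of the matrix with rows w₁, w₂, w₃, w₄ vanishes.
The determinant works out to 324 - 36*a.
This vanishes exactly when a = 9.

a = 9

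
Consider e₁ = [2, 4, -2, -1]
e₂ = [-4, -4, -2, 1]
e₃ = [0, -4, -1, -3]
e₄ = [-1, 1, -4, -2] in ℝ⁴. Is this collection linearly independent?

linearly independent

The matrix [e₁|e₂|e₃|e₄] has determinant 82.
A nonzero determinant means the columns are linearly independent.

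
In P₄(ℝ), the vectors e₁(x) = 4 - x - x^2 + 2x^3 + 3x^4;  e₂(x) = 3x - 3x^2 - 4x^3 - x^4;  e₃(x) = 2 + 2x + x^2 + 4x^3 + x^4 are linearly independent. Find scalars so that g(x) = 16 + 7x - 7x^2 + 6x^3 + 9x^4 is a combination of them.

g = 3e₁ + 2e₂ + 2e₃

Work in coordinates with respect to the standard basis {1, x, …, x^4}.
Write g = c₁e₁ + … + c₃e₃ and equate components.
Back-substitution yields (c₁, c₂, c₃) = (3, 2, 2).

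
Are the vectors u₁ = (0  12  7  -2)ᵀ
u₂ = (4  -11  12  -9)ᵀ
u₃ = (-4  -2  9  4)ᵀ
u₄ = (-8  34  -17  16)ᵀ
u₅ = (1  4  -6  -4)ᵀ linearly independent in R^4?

There are 5 vectors in a 4-dimensional space, so they cannot be linearly independent.

linearly dependent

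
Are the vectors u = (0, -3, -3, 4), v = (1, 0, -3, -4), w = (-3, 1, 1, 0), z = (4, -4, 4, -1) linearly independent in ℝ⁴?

Form the 4×4 matrix with these as columns; its determinant is 379.
A nonzero determinant means the columns are linearly independent.

linearly independent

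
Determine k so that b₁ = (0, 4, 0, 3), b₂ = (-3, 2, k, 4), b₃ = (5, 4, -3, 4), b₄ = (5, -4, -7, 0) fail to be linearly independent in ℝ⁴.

k = -22/5

The vectors are dependent exactly when the determinant of the matrix with rows b₁, b₂, b₃, b₄ vanishes.
Expanding, det = 40*k + 176.
Setting this to zero gives k = -22/5.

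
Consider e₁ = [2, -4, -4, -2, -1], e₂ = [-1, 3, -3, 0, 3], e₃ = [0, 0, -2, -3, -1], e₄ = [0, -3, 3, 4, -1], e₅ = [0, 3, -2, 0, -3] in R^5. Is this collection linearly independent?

linearly independent

The matrix [e₁|e₂|e₃|e₄|e₅] has determinant 467.
A nonzero determinant means the columns are linearly independent.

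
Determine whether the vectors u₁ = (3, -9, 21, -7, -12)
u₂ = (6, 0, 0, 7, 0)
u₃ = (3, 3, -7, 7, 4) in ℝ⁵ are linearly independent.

linearly dependent

Place the vectors as rows of a 3×5 matrix and reduce to echelon form.
The reduction yields 2 nonzero rows, so the rank is 2.
Since rank 2 < 3, the set is linearly dependent.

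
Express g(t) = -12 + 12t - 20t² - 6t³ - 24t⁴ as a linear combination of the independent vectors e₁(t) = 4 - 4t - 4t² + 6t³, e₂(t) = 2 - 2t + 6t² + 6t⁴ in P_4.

Identify each element with its coordinate vector in ℝ⁵ via {1, t, …, t⁴}.
Solve the system with e₁, e₂ as columns and g as the right-hand side.
Row-reducing the augmented matrix gives the unique coefficients (a₁, a₂) = (-1, -4).

g = -e₁ - 4e₂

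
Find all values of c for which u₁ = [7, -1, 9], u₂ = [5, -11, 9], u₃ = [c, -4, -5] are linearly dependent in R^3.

Place the vectors as rows of a 3×3 matrix; dependence ⇔ determinant zero.
The determinant works out to 90*c + 432.
Setting this to zero gives c = -24/5.

c = -24/5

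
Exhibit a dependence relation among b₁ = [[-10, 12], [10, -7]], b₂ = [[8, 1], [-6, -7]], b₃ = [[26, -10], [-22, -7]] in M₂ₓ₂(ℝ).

b₁ - 2b₂ + b₃ = 0

Write each element as a vector in ℝ⁴ using {E₁₁, E₁₂, E₂₁, E₂₂}.
Row-reduce the matrix with b₁, b₂, b₃ as columns; the null space gives the coefficients.
The free variable yields coefficients (1, -2, 1) (any nonzero multiple also works).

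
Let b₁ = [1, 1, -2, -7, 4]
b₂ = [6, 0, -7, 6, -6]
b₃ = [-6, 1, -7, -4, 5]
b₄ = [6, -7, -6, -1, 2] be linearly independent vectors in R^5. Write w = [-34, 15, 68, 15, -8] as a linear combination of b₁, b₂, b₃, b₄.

w = -4b₁ - 4b₂ - 2b₃ - 3b₄

Set up the augmented matrix [b₁ | b₂ | b₃ | b₄ | w] and row-reduce.
The system has the unique solution (c₁, …, c₄) = (-4, -4, -2, -3).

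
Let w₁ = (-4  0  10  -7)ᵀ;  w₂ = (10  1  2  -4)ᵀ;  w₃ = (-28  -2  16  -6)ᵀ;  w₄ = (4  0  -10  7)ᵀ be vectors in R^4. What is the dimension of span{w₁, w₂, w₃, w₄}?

Put the 4×4 matrix [w₁|w₂|w₃|w₄] into echelon form.
The echelon form has 2 nonzero rows, so the rank is 2.

2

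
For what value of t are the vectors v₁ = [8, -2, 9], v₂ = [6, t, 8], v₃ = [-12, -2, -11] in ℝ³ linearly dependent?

t = -4

Dependence holds iff the 3×3 matrix [v₁ v₂ v₃] is singular.
Cofactor expansion gives det = 20*t + 80.
Solving 20*t + 80 = 0 yields t = -4.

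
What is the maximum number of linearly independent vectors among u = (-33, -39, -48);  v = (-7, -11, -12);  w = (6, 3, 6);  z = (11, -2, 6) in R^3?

2

Form the matrix with u, v, w, z as columns and reduce.
Reduction leaves 2 leading entries, giving rank 2.
(With 4 elements in a 3-dimensional space the rank is at most 3.)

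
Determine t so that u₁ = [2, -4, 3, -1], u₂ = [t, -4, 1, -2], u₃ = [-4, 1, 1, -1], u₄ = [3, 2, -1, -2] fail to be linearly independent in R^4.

The vectors are dependent exactly when the determinant of the matrix with rows u₁, u₂, u₃, u₄ vanishes.
Expanding, det = 175 - 15*t.
This vanishes exactly when t = 35/3.

t = 35/3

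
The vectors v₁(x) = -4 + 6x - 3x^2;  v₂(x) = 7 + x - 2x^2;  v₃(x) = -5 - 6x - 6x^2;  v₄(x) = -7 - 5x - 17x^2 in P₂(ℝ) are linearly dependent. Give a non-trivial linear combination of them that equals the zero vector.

v₁ + v₂ + 2v₃ - v₄ = 0

Write each element as a vector in ℝ³ using {1, x, x^2}.
Write the vectors as columns of a matrix and find a nonzero vector in its null space.
A generator of the null space is (1, 1, 2, -1).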